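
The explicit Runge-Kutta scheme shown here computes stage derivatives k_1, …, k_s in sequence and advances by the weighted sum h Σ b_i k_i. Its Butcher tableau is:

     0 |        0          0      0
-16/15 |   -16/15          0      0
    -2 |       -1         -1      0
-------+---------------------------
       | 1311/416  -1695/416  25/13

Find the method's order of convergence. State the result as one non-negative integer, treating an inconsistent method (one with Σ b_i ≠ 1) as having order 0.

b = (1311/416, -1695/416, 25/13)
c = (0, -16/15, -2)
Ac = (0, 0, 16/15)
Σ b_i: 1311/416·1 + (-1695/416)·1 + 25/13·1 = 1 ✓
b·c: (-1695/416)·(-16/15) + 25/13·(-2) = 1/2 ✓
b·c²: (-1695/416)·256/225 + 25/13·4 = 596/195 ≠ 1/3 ⇒ order 2.
b·Ac: 25/13·16/15 = 80/39 ≠ 1/6

2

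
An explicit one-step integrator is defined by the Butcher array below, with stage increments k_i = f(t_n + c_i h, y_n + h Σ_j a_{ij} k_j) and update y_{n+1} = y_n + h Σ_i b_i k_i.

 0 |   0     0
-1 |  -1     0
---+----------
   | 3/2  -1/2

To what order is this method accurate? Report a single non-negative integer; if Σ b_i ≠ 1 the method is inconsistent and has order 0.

b = (3/2, -1/2)
c = (0, -1)
Σ b_i: 3/2·1 + (-1/2)·1 = 1 ✓
b·c: (-1/2)·(-1) = 1/2 ✓; 2 stages ⇒ order 2.

2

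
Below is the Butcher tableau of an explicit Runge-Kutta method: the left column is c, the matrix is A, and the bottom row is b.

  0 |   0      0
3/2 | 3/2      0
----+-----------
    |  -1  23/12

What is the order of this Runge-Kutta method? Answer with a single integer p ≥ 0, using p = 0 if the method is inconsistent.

b = (-1, 23/12)
c = (0, 3/2)
Σ b_i: (-1)·1 + 23/12·1 = 11/12 ≠ 1 ⇒ order 0.

0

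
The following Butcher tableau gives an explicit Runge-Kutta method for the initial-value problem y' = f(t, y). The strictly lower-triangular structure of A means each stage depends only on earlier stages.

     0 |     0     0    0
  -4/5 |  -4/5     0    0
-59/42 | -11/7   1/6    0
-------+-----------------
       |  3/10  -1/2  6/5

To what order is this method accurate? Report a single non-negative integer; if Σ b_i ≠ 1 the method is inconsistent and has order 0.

1

b = (3/10, -1/2, 6/5)
c = (0, -4/5, -59/42)
Ac = (0, 0, -2/15)
Σ b_i: 3/10·1 + (-1/2)·1 + 6/5·1 = 1 ✓
b·c: (-1/2)·(-4/5) + 6/5·(-59/42) = -9/7 ≠ 1/2 ⇒ order 1.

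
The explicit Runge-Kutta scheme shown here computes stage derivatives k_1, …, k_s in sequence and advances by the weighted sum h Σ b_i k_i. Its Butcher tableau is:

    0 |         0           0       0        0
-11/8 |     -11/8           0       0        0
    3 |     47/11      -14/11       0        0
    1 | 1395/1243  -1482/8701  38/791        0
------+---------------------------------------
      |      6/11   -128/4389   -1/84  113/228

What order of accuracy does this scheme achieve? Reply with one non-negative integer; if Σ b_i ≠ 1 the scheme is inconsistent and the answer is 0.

4

b = (6/11, -128/4389, -1/84, 113/228)
c = (0, -11/8, 3, 1)
Ac = (0, 0, 7/4, 171/452)
Σ b_i: 6/11·1 + (-128/4389)·1 + (-1/84)·1 + 113/228·1 = 1 ✓
b·c: (-128/4389)·(-11/8) + (-1/84)·3 + 113/228·1 = 1/2 ✓
b·c²: (-128/4389)·121/64 + (-1/84)·9 + 113/228·1 = 1/3 ✓
b·Ac: (-1/84)·7/4 + 113/228·171/452 = 1/6 ✓
b·c³: (-128/4389)·(-1331/512) + (-1/84)·27 + 113/228·1 = 1/4 ✓
b·(c∘Ac): (-1/84)·21/4 + 113/228·171/452 = 1/8 ✓
b·Ac²: (-1/84)·(-77/32) + 113/228·399/3616 = 1/12 ✓
b·A²c: 113/228·19/226 = 1/24 ✓; 4 stages ⇒ order 4.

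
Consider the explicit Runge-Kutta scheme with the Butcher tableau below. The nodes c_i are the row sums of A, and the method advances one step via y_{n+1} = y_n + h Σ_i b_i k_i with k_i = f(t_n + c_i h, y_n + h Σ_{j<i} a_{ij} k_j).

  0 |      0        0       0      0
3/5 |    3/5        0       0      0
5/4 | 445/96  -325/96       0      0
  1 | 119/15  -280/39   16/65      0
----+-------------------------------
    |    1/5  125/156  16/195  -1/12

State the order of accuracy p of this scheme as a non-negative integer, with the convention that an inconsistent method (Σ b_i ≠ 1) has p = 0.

4

b = (1/5, 125/156, 16/195, -1/12)
c = (0, 3/5, 5/4, 1)
Ac = (0, 0, -65/32, -4)
Σ b_i: 1/5·1 + 125/156·1 + 16/195·1 + (-1/12)·1 = 1 ✓
b·c: 125/156·3/5 + 16/195·5/4 + (-1/12)·1 = 1/2 ✓
b·c²: 125/156·9/25 + 16/195·25/16 + (-1/12)·1 = 1/3 ✓
b·Ac: 16/195·(-65/32) + (-1/12)·(-4) = 1/6 ✓
b·c³: 125/156·27/125 + 16/195·125/64 + (-1/12)·1 = 1/4 ✓
b·(c∘Ac): 16/195·(-325/128) + (-1/12)·(-4) = 1/8 ✓
b·Ac²: 16/195·(-39/32) + (-1/12)·(-11/5) = 1/12 ✓
b·A²c: (-1/12)·(-1/2) = 1/24 ✓; 4 stages ⇒ order 4.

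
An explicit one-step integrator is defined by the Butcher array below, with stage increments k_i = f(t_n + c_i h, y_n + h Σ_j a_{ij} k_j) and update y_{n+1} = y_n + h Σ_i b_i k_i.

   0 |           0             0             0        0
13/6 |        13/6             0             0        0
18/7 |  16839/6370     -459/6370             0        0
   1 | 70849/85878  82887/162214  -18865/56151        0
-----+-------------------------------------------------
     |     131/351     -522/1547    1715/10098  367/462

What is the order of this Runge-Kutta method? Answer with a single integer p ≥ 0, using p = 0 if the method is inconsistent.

b = (131/351, -522/1547, 1715/10098, 367/462)
c = (0, 13/6, 18/7, 1)
Ac = (0, 0, -153/980, 357/1468)
Σ b_i: 131/351·1 + (-522/1547)·1 + 1715/10098·1 + 367/462·1 = 1 ✓
b·c: (-522/1547)·13/6 + 1715/10098·18/7 + 367/462·1 = 1/2 ✓
b·c²: (-522/1547)·169/36 + 1715/10098·324/49 + 367/462·1 = 1/3 ✓
b·Ac: 1715/10098·(-153/980) + 367/462·357/1468 = 1/6 ✓
b·c³: (-522/1547)·2197/216 + 1715/10098·5832/343 + 367/462·1 = 1/4 ✓
b·(c∘Ac): 1715/10098·(-1377/3430) + 367/462·357/1468 = 1/8 ✓
b·Ac²: 1715/10098·(-663/1960) + 367/462·1561/8808 = 1/12 ✓
b·A²c: 367/462·77/1468 = 1/24 ✓; 4 stages ⇒ order 4.

4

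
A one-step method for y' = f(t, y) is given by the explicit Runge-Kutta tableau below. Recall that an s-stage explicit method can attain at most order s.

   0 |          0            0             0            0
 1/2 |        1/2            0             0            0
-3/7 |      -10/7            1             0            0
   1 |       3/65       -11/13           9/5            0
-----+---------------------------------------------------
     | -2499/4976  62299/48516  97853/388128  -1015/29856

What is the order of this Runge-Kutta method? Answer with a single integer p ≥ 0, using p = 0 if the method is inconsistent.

b = (-2499/4976, 62299/48516, 97853/388128, -1015/29856)
c = (0, 1/2, -3/7, 1)
Ac = (0, 0, 1/2, -1087/910)
Σ b_i: (-2499/4976)·1 + 62299/48516·1 + 97853/388128·1 + (-1015/29856)·1 = 1 ✓
b·c: 62299/48516·1/2 + 97853/388128·(-3/7) + (-1015/29856)·1 = 1/2 ✓
b·c²: 62299/48516·1/4 + 97853/388128·9/49 + (-1015/29856)·1 = 1/3 ✓
b·Ac: 97853/388128·1/2 + (-1015/29856)·(-1087/910) = 1/6 ✓
b·c³: 62299/48516·1/8 + 97853/388128·(-27/343) + (-1015/29856)·1 = 7431/69664 ≠ 1/4 ⇒ order 3.
b·(c∘Ac): 97853/388128·(-3/14) + (-1015/29856)·(-1087/910) = -5207/388128 ≠ 1/8
b·Ac²: 97853/388128·1/4 + (-1015/29856)·1517/12740 = 24653/417984 ≠ 1/12
b·A²c: (-1015/29856)·9/10 = -609/19904 ≠ 1/24

3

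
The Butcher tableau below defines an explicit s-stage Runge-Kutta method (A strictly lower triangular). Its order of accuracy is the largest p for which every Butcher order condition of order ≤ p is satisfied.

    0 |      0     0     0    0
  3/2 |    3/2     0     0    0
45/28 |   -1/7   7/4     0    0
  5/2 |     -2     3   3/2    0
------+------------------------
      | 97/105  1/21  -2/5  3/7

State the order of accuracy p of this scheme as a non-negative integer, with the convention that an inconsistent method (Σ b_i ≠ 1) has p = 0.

2

b = (97/105, 1/21, -2/5, 3/7)
c = (0, 3/2, 45/28, 5/2)
Ac = (0, 0, 21/8, 387/56)
Σ b_i: 97/105·1 + 1/21·1 + (-2/5)·1 + 3/7·1 = 1 ✓
b·c: 1/21·3/2 + (-2/5)·45/28 + 3/7·5/2 = 1/2 ✓
b·c²: 1/21·9/4 + (-2/5)·2025/784 + 3/7·25/4 = 687/392 ≠ 1/3 ⇒ order 2.
b·Ac: (-2/5)·21/8 + 3/7·387/56 = 3747/1960 ≠ 1/6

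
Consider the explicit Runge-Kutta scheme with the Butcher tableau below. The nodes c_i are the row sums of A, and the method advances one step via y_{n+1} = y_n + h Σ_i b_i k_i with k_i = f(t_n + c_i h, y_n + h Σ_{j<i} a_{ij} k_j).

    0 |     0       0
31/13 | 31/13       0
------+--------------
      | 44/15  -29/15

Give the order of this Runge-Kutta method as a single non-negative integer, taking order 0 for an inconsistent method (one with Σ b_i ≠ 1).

b = (44/15, -29/15)
c = (0, 31/13)
Σ b_i: 44/15·1 + (-29/15)·1 = 1 ✓
b·c: (-29/15)·31/13 = -899/195 ≠ 1/2 ⇒ order 1.

1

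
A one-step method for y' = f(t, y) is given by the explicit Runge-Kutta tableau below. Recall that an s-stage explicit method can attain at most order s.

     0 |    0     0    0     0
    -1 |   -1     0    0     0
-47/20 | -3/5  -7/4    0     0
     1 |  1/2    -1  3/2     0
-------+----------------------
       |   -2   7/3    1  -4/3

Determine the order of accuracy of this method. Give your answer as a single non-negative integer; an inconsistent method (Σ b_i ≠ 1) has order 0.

b = (-2, 7/3, 1, -4/3)
c = (0, -1, -47/20, 1)
Ac = (0, 0, 7/4, -101/40)
Σ b_i: (-2)·1 + 7/3·1 + 1·1 + (-4/3)·1 = 0 ≠ 1 ⇒ order 0.

0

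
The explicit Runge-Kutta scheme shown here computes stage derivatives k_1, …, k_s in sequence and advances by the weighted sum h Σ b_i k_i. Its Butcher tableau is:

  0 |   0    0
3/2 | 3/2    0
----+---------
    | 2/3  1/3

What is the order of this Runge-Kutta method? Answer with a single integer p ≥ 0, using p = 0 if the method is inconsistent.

2

b = (2/3, 1/3)
c = (0, 3/2)
Σ b_i: 2/3·1 + 1/3·1 = 1 ✓
b·c: 1/3·3/2 = 1/2 ✓; 2 stages ⇒ order 2.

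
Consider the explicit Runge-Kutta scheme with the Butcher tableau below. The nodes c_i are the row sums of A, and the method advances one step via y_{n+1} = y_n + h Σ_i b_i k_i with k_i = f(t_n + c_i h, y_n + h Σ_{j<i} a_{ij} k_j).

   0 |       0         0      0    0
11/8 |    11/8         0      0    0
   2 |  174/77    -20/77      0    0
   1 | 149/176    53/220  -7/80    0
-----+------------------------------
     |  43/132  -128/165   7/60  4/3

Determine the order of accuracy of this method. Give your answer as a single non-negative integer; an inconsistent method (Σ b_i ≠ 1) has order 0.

b = (43/132, -128/165, 7/60, 4/3)
c = (0, 11/8, 2, 1)
Ac = (0, 0, -5/14, 5/32)
Σ b_i: 43/132·1 + (-128/165)·1 + 7/60·1 + 4/3·1 = 1 ✓
b·c: (-128/165)·11/8 + 7/60·2 + 4/3·1 = 1/2 ✓
b·c²: (-128/165)·121/64 + 7/60·4 + 4/3·1 = 1/3 ✓
b·Ac: 7/60·(-5/14) + 4/3·5/32 = 1/6 ✓
b·c³: (-128/165)·1331/512 + 7/60·8 + 4/3·1 = 1/4 ✓
b·(c∘Ac): 7/60·(-5/7) + 4/3·5/32 = 1/8 ✓
b·Ac²: 7/60·(-55/112) + 4/3·27/256 = 1/12 ✓
b·A²c: 4/3·1/32 = 1/24 ✓; 4 stages ⇒ order 4.

4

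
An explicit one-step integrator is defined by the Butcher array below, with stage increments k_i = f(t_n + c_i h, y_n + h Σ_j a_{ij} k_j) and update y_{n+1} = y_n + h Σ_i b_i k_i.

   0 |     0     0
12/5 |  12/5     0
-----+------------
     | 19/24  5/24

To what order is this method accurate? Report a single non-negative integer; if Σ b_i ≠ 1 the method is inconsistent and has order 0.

2

b = (19/24, 5/24)
c = (0, 12/5)
Σ b_i: 19/24·1 + 5/24·1 = 1 ✓
b·c: 5/24·12/5 = 1/2 ✓; 2 stages ⇒ order 2.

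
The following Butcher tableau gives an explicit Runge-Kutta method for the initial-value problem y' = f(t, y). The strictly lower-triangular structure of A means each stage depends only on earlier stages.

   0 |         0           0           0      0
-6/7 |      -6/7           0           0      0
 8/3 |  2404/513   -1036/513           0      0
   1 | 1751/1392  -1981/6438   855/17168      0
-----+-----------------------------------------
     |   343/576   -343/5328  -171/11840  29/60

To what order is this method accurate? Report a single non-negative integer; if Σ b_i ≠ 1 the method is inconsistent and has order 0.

b = (343/576, -343/5328, -171/11840, 29/60)
c = (0, -6/7, 8/3, 1)
Ac = (0, 0, 296/171, 23/58)
Σ b_i: 343/576·1 + (-343/5328)·1 + (-171/11840)·1 + 29/60·1 = 1 ✓
b·c: (-343/5328)·(-6/7) + (-171/11840)·8/3 + 29/60·1 = 1/2 ✓
b·c²: (-343/5328)·36/49 + (-171/11840)·64/9 + 29/60·1 = 1/3 ✓
b·Ac: (-171/11840)·296/171 + 29/60·23/58 = 1/6 ✓
b·c³: (-343/5328)·(-216/343) + (-171/11840)·512/27 + 29/60·1 = 1/4 ✓
b·(c∘Ac): (-171/11840)·2368/513 + 29/60·23/58 = 1/8 ✓
b·Ac²: (-171/11840)·(-592/399) + 29/60·26/203 = 1/12 ✓
b·A²c: 29/60·5/58 = 1/24 ✓; 4 stages ⇒ order 4.

4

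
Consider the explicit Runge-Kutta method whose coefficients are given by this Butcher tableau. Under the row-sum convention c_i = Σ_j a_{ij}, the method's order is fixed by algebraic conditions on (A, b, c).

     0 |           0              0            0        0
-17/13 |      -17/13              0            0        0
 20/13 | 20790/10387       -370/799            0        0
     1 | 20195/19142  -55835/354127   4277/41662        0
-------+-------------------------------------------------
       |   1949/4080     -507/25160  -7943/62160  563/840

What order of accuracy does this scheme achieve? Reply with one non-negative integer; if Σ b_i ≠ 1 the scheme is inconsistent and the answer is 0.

4

b = (1949/4080, -507/25160, -7943/62160, 563/840)
c = (0, -17/13, 20/13, 1)
Ac = (0, 0, 370/611, 205/563)
Σ b_i: 1949/4080·1 + (-507/25160)·1 + (-7943/62160)·1 + 563/840·1 = 1 ✓
b·c: (-507/25160)·(-17/13) + (-7943/62160)·20/13 + 563/840·1 = 1/2 ✓
b·c²: (-507/25160)·289/169 + (-7943/62160)·400/169 + 563/840·1 = 1/3 ✓
b·Ac: (-7943/62160)·370/611 + 563/840·205/563 = 1/6 ✓
b·c³: (-507/25160)·(-4913/2197) + (-7943/62160)·8000/2197 + 563/840·1 = 1/4 ✓
b·(c∘Ac): (-7943/62160)·7400/7943 + 563/840·205/563 = 1/8 ✓
b·Ac²: (-7943/62160)·(-6290/7943) + 563/840·(-15/563) = 1/12 ✓
b·A²c: 563/840·35/563 = 1/24 ✓; 4 stages ⇒ order 4.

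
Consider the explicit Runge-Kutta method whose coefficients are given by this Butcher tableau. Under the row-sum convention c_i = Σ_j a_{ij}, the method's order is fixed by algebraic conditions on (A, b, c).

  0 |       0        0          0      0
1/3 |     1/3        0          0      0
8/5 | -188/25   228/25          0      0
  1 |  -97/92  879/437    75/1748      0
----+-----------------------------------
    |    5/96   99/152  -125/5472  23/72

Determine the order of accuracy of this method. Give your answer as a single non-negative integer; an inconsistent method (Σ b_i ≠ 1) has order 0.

4

b = (5/96, 99/152, -125/5472, 23/72)
c = (0, 1/3, 8/5, 1)
Ac = (0, 0, 76/25, 17/23)
Σ b_i: 5/96·1 + 99/152·1 + (-125/5472)·1 + 23/72·1 = 1 ✓
b·c: 99/152·1/3 + (-125/5472)·8/5 + 23/72·1 = 1/2 ✓
b·c²: 99/152·1/9 + (-125/5472)·64/25 + 23/72·1 = 1/3 ✓
b·Ac: (-125/5472)·76/25 + 23/72·17/23 = 1/6 ✓
b·c³: 99/152·1/27 + (-125/5472)·512/125 + 23/72·1 = 1/4 ✓
b·(c∘Ac): (-125/5472)·608/125 + 23/72·17/23 = 1/8 ✓
b·Ac²: (-125/5472)·76/75 + 23/72·1/3 = 1/12 ✓
b·A²c: 23/72·3/23 = 1/24 ✓; 4 stages ⇒ order 4.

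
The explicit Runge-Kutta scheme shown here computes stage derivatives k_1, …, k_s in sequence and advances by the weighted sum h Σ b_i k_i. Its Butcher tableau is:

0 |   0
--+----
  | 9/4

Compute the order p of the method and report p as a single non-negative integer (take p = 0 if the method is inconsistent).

b = (9/4)
c = (0)
Σ b_i: 9/4·1 = 9/4 ≠ 1 ⇒ order 0.

0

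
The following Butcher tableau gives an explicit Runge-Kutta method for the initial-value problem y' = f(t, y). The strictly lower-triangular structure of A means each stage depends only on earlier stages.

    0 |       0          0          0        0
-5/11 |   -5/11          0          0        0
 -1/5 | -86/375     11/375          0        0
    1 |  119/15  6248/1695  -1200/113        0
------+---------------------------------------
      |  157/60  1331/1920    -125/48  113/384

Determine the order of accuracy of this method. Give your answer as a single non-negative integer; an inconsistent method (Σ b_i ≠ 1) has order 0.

b = (157/60, 1331/1920, -125/48, 113/384)
c = (0, -5/11, -1/5, 1)
Ac = (0, 0, -1/75, 152/339)
Σ b_i: 157/60·1 + 1331/1920·1 + (-125/48)·1 + 113/384·1 = 1 ✓
b·c: 1331/1920·(-5/11) + (-125/48)·(-1/5) + 113/384·1 = 1/2 ✓
b·c²: 1331/1920·25/121 + (-125/48)·1/25 + 113/384·1 = 1/3 ✓
b·Ac: (-125/48)·(-1/75) + 113/384·152/339 = 1/6 ✓
b·c³: 1331/1920·(-125/1331) + (-125/48)·(-1/125) + 113/384·1 = 1/4 ✓
b·(c∘Ac): (-125/48)·1/375 + 113/384·152/339 = 1/8 ✓
b·Ac²: (-125/48)·1/165 + 113/384·1256/3729 = 1/12 ✓
b·A²c: 113/384·16/113 = 1/24 ✓; 4 stages ⇒ order 4.

4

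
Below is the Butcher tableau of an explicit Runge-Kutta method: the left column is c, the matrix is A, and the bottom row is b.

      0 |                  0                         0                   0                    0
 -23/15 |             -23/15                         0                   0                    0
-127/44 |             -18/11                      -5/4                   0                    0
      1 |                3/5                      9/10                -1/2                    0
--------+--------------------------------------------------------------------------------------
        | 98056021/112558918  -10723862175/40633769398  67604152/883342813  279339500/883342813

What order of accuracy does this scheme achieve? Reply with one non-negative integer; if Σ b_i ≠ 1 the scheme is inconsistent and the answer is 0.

b = (98056021/112558918, -10723862175/40633769398, 67604152/883342813, 279339500/883342813)
c = (0, -23/15, -127/44, 1)
Ac = (0, 0, 23/12, 139/2200)
Σ b_i: 98056021/112558918·1 + (-10723862175/40633769398)·1 + 67604152/883342813·1 + 279339500/883342813·1 = 1 ✓
b·c: (-10723862175/40633769398)·(-23/15) + 67604152/883342813·(-127/44) + 279339500/883342813·1 = 1/2 ✓
b·c²: (-10723862175/40633769398)·529/225 + 67604152/883342813·16129/1936 + 279339500/883342813·1 = 1/3 ✓
b·Ac: 67604152/883342813·23/12 + 279339500/883342813·139/2200 = 1/6 ✓
b·c³: (-10723862175/40633769398)·(-12167/3375) + 67604152/883342813·(-2048383/85184) + 279339500/883342813·1 = -504474091/880895880 ≠ 1/4 ⇒ order 3.
b·(c∘Ac): 67604152/883342813·(-2921/528) + 279339500/883342813·139/2200 = -56265838/139475181 ≠ 1/8
b·Ac²: 67604152/883342813·(-529/180) + 279339500/883342813·(-991981/484000) = -160734455599/184107238920 ≠ 1/12
b·A²c: 279339500/883342813·(-23/24) = -1606202125/5300056878 ≠ 1/24

3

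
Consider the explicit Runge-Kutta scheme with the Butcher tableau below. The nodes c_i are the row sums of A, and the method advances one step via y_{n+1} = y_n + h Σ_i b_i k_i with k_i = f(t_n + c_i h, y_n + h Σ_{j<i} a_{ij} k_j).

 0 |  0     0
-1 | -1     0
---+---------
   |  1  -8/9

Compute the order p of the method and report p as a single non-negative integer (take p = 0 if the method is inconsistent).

0

b = (1, -8/9)
c = (0, -1)
Σ b_i: 1·1 + (-8/9)·1 = 1/9 ≠ 1 ⇒ order 0.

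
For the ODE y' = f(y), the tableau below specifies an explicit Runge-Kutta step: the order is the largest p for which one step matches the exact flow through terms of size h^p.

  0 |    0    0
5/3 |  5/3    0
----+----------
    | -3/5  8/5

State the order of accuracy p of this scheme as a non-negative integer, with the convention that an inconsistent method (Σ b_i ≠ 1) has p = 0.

b = (-3/5, 8/5)
c = (0, 5/3)
Σ b_i: (-3/5)·1 + 8/5·1 = 1 ✓
b·c: 8/5·5/3 = 8/3 ≠ 1/2 ⇒ order 1.

1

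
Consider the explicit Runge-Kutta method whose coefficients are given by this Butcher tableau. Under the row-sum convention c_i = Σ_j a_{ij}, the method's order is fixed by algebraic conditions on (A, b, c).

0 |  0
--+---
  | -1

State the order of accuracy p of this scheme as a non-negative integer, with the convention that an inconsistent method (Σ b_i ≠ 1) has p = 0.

b = (-1)
c = (0)
Σ b_i: (-1)·1 = -1 ≠ 1 ⇒ order 0.

0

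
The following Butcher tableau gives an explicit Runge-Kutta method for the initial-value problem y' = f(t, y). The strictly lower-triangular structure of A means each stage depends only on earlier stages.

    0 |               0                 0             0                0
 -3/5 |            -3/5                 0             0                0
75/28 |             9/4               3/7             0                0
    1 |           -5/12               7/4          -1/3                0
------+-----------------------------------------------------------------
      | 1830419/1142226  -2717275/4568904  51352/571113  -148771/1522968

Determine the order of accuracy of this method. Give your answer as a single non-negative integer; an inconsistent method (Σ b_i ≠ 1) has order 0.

b = (1830419/1142226, -2717275/4568904, 51352/571113, -148771/1522968)
c = (0, -3/5, 75/28, 1)
Ac = (0, 0, -9/35, -68/35)
Σ b_i: 1830419/1142226·1 + (-2717275/4568904)·1 + 51352/571113·1 + (-148771/1522968)·1 = 1 ✓
b·c: (-2717275/4568904)·(-3/5) + 51352/571113·75/28 + (-148771/1522968)·1 = 1/2 ✓
b·c²: (-2717275/4568904)·9/25 + 51352/571113·5625/784 + (-148771/1522968)·1 = 1/3 ✓
b·Ac: 51352/571113·(-9/35) + (-148771/1522968)·(-68/35) = 1/6 ✓
b·c³: (-2717275/4568904)·(-27/125) + 51352/571113·421875/21952 + (-148771/1522968)·1 = 93749923/53303880 ≠ 1/4 ⇒ order 3.
b·(c∘Ac): 51352/571113·(-135/196) + (-148771/1522968)·(-68/35) = 243401/1903710 ≠ 1/8
b·Ac²: 51352/571113·27/175 + (-148771/1522968)·(-34527/19600) = 52863989/284287360 ≠ 1/12
b·A²c: (-148771/1522968)·3/35 = -21253/2538280 ≠ 1/24

3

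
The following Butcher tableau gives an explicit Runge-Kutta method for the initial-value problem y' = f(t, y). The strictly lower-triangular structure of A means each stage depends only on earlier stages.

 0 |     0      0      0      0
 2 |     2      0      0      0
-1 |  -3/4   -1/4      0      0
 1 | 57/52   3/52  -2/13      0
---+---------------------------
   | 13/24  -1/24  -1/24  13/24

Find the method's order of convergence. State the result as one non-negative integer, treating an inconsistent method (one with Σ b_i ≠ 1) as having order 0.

b = (13/24, -1/24, -1/24, 13/24)
c = (0, 2, -1, 1)
Ac = (0, 0, -1/2, 7/26)
Σ b_i: 13/24·1 + (-1/24)·1 + (-1/24)·1 + 13/24·1 = 1 ✓
b·c: (-1/24)·2 + (-1/24)·(-1) + 13/24·1 = 1/2 ✓
b·c²: (-1/24)·4 + (-1/24)·1 + 13/24·1 = 1/3 ✓
b·Ac: (-1/24)·(-1/2) + 13/24·7/26 = 1/6 ✓
b·c³: (-1/24)·8 + (-1/24)·(-1) + 13/24·1 = 1/4 ✓
b·(c∘Ac): (-1/24)·1/2 + 13/24·7/26 = 1/8 ✓
b·Ac²: (-1/24)·(-1) + 13/24·1/13 = 1/12 ✓
b·A²c: 13/24·1/13 = 1/24 ✓; 4 stages ⇒ order 4.

4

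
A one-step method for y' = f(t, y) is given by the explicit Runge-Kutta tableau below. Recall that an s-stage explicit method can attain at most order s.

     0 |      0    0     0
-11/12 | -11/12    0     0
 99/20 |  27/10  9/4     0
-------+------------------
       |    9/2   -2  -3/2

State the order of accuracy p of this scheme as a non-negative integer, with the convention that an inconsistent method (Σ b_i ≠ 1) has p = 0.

1

b = (9/2, -2, -3/2)
c = (0, -11/12, 99/20)
Ac = (0, 0, -33/16)
Σ b_i: 9/2·1 + (-2)·1 + (-3/2)·1 = 1 ✓
b·c: (-2)·(-11/12) + (-3/2)·99/20 = -671/120 ≠ 1/2 ⇒ order 1.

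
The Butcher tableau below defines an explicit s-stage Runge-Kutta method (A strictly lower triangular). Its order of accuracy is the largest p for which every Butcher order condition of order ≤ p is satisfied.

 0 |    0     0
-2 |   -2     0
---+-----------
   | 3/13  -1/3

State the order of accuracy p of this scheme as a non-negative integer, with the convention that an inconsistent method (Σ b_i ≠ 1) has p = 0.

0

b = (3/13, -1/3)
c = (0, -2)
Σ b_i: 3/13·1 + (-1/3)·1 = -4/39 ≠ 1 ⇒ order 0.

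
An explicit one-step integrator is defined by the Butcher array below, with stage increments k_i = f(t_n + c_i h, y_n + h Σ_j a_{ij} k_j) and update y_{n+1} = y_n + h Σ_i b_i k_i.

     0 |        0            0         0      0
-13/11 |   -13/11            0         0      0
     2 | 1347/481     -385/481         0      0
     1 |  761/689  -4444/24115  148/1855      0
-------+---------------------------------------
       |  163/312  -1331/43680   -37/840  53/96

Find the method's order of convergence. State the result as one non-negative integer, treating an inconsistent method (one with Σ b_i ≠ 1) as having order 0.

4

b = (163/312, -1331/43680, -37/840, 53/96)
c = (0, -13/11, 2, 1)
Ac = (0, 0, 35/37, 20/53)
Σ b_i: 163/312·1 + (-1331/43680)·1 + (-37/840)·1 + 53/96·1 = 1 ✓
b·c: (-1331/43680)·(-13/11) + (-37/840)·2 + 53/96·1 = 1/2 ✓
b·c²: (-1331/43680)·169/121 + (-37/840)·4 + 53/96·1 = 1/3 ✓
b·Ac: (-37/840)·35/37 + 53/96·20/53 = 1/6 ✓
b·c³: (-1331/43680)·(-2197/1331) + (-37/840)·8 + 53/96·1 = 1/4 ✓
b·(c∘Ac): (-37/840)·70/37 + 53/96·20/53 = 1/8 ✓
b·Ac²: (-37/840)·(-455/407) + 53/96·36/583 = 1/12 ✓
b·A²c: 53/96·4/53 = 1/24 ✓; 4 stages ⇒ order 4.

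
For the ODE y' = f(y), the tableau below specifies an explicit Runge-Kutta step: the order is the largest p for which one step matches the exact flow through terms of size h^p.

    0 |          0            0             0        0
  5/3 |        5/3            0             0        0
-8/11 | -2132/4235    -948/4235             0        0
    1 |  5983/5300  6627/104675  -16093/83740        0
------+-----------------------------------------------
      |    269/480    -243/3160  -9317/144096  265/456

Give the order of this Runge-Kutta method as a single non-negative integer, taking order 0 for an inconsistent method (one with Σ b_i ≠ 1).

4

b = (269/480, -243/3160, -9317/144096, 265/456)
c = (0, 5/3, -8/11, 1)
Ac = (0, 0, -316/847, 13/53)
Σ b_i: 269/480·1 + (-243/3160)·1 + (-9317/144096)·1 + 265/456·1 = 1 ✓
b·c: (-243/3160)·5/3 + (-9317/144096)·(-8/11) + 265/456·1 = 1/2 ✓
b·c²: (-243/3160)·25/9 + (-9317/144096)·64/121 + 265/456·1 = 1/3 ✓
b·Ac: (-9317/144096)·(-316/847) + 265/456·13/53 = 1/6 ✓
b·c³: (-243/3160)·125/27 + (-9317/144096)·(-512/1331) + 265/456·1 = 1/4 ✓
b·(c∘Ac): (-9317/144096)·2528/9317 + 265/456·13/53 = 1/8 ✓
b·Ac²: (-9317/144096)·(-1580/2541) + 265/456·59/795 = 1/12 ✓
b·A²c: 265/456·19/265 = 1/24 ✓; 4 stages ⇒ order 4.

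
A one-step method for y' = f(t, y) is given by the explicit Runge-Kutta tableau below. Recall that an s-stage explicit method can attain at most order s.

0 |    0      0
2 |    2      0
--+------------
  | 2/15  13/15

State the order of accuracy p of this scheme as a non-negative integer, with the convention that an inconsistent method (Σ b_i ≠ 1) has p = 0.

1

b = (2/15, 13/15)
c = (0, 2)
Σ b_i: 2/15·1 + 13/15·1 = 1 ✓
b·c: 13/15·2 = 26/15 ≠ 1/2 ⇒ order 1.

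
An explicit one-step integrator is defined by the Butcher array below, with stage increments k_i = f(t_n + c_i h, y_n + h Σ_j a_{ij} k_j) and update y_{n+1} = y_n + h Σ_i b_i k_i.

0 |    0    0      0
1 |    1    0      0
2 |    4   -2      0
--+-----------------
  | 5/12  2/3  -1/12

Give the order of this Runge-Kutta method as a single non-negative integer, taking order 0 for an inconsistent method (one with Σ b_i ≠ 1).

3

b = (5/12, 2/3, -1/12)
c = (0, 1, 2)
Ac = (0, 0, -2)
Σ b_i: 5/12·1 + 2/3·1 + (-1/12)·1 = 1 ✓
b·c: 2/3·1 + (-1/12)·2 = 1/2 ✓
b·c²: 2/3·1 + (-1/12)·4 = 1/3 ✓
b·Ac: (-1/12)·(-2) = 1/6 ✓; 3 stages ⇒ order 3.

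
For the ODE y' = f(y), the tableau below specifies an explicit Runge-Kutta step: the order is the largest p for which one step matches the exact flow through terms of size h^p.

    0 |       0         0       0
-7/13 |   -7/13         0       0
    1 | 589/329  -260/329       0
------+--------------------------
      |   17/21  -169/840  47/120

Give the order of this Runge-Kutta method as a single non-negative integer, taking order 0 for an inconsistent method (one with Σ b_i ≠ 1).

3

b = (17/21, -169/840, 47/120)
c = (0, -7/13, 1)
Ac = (0, 0, 20/47)
Σ b_i: 17/21·1 + (-169/840)·1 + 47/120·1 = 1 ✓
b·c: (-169/840)·(-7/13) + 47/120·1 = 1/2 ✓
b·c²: (-169/840)·49/169 + 47/120·1 = 1/3 ✓
b·Ac: 47/120·20/47 = 1/6 ✓; 3 stages ⇒ order 3.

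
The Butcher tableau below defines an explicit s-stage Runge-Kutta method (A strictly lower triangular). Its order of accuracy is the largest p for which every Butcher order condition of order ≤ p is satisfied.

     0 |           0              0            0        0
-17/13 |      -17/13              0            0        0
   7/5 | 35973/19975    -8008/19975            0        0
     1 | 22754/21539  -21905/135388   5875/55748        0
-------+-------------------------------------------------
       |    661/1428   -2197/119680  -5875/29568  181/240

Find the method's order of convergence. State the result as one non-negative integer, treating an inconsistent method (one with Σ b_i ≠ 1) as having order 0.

b = (661/1428, -2197/119680, -5875/29568, 181/240)
c = (0, -17/13, 7/5, 1)
Ac = (0, 0, 616/1175, 65/181)
Σ b_i: 661/1428·1 + (-2197/119680)·1 + (-5875/29568)·1 + 181/240·1 = 1 ✓
b·c: (-2197/119680)·(-17/13) + (-5875/29568)·7/5 + 181/240·1 = 1/2 ✓
b·c²: (-2197/119680)·289/169 + (-5875/29568)·49/25 + 181/240·1 = 1/3 ✓
b·Ac: (-5875/29568)·616/1175 + 181/240·65/181 = 1/6 ✓
b·c³: (-2197/119680)·(-4913/2197) + (-5875/29568)·343/125 + 181/240·1 = 1/4 ✓
b·(c∘Ac): (-5875/29568)·4312/5875 + 181/240·65/181 = 1/8 ✓
b·Ac²: (-5875/29568)·(-10472/15275) + 181/240·(-165/2353) = 1/12 ✓
b·A²c: 181/240·10/181 = 1/24 ✓; 4 stages ⇒ order 4.

4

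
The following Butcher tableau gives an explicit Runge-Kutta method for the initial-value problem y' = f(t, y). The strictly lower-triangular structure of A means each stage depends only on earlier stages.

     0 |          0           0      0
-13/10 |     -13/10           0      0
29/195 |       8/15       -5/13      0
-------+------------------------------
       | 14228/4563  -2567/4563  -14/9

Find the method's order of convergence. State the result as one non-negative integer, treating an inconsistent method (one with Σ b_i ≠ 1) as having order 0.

b = (14228/4563, -2567/4563, -14/9)
c = (0, -13/10, 29/195)
Ac = (0, 0, 1/2)
Σ b_i: 14228/4563·1 + (-2567/4563)·1 + (-14/9)·1 = 1 ✓
b·c: (-2567/4563)·(-13/10) + (-14/9)·29/195 = 1/2 ✓
b·c²: (-2567/4563)·169/100 + (-14/9)·841/38025 = -269713/273780 ≠ 1/3 ⇒ order 2.
b·Ac: (-14/9)·1/2 = -7/9 ≠ 1/6

2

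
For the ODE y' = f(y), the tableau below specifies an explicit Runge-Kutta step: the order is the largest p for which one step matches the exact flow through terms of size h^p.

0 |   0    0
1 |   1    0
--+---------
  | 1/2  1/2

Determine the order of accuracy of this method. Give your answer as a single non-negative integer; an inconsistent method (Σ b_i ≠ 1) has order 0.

b = (1/2, 1/2)
c = (0, 1)
Σ b_i: 1/2·1 + 1/2·1 = 1 ✓
b·c: 1/2·1 = 1/2 ✓; 2 stages ⇒ order 2.

2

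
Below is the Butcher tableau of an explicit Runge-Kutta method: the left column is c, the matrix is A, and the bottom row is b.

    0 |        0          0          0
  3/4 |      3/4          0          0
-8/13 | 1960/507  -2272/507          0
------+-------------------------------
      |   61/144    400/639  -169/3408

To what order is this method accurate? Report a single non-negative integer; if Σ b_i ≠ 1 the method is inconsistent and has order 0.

3

b = (61/144, 400/639, -169/3408)
c = (0, 3/4, -8/13)
Ac = (0, 0, -568/169)
Σ b_i: 61/144·1 + 400/639·1 + (-169/3408)·1 = 1 ✓
b·c: 400/639·3/4 + (-169/3408)·(-8/13) = 1/2 ✓
b·c²: 400/639·9/16 + (-169/3408)·64/169 = 1/3 ✓
b·Ac: (-169/3408)·(-568/169) = 1/6 ✓; 3 stages ⇒ order 3.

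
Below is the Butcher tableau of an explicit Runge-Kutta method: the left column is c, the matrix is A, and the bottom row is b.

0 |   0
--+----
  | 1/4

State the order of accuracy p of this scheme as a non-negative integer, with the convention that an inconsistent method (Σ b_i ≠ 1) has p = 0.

b = (1/4)
c = (0)
Σ b_i: 1/4·1 = 1/4 ≠ 1 ⇒ order 0.

0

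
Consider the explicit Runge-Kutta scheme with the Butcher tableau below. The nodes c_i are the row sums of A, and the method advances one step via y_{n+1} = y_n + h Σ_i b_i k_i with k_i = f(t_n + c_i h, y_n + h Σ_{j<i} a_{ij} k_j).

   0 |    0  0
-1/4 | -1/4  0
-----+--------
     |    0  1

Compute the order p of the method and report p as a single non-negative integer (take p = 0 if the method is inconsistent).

b = (0, 1)
c = (0, -1/4)
Σ b_i: 1·1 = 1 ✓
b·c: 1·(-1/4) = -1/4 ≠ 1/2 ⇒ order 1.

1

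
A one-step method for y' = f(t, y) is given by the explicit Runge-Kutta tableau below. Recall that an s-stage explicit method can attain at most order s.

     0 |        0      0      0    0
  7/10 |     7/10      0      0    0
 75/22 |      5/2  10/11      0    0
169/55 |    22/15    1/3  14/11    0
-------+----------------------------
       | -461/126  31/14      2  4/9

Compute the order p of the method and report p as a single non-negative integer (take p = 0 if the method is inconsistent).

b = (-461/126, 31/14, 2, 4/9)
c = (0, 7/10, 75/22, 169/55)
Ac = (0, 0, 7/11, 16597/3630)
Σ b_i: (-461/126)·1 + 31/14·1 + 2·1 + 4/9·1 = 1 ✓
b·c: 31/14·7/10 + 2·75/22 + 4/9·169/55 = 19273/1980 ≠ 1/2 ⇒ order 1.

1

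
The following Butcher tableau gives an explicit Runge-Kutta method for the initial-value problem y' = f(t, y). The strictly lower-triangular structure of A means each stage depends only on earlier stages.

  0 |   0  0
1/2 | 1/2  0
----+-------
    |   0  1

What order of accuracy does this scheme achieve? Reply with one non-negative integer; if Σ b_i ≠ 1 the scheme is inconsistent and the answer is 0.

2

b = (0, 1)
c = (0, 1/2)
Σ b_i: 1·1 = 1 ✓
b·c: 1·1/2 = 1/2 ✓; 2 stages ⇒ order 2.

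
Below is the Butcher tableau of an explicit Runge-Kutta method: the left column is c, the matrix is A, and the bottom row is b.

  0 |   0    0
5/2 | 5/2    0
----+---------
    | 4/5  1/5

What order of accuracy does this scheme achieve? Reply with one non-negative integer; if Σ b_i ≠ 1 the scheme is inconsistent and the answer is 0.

b = (4/5, 1/5)
c = (0, 5/2)
Σ b_i: 4/5·1 + 1/5·1 = 1 ✓
b·c: 1/5·5/2 = 1/2 ✓; 2 stages ⇒ order 2.

2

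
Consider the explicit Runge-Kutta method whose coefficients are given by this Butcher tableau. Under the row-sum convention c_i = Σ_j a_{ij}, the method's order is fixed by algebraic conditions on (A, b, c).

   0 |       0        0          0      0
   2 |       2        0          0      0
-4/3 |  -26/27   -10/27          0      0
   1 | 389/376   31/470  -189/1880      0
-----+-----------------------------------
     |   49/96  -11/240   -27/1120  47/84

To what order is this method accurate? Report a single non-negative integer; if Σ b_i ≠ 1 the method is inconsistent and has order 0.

4

b = (49/96, -11/240, -27/1120, 47/84)
c = (0, 2, -4/3, 1)
Ac = (0, 0, -20/27, 25/94)
Σ b_i: 49/96·1 + (-11/240)·1 + (-27/1120)·1 + 47/84·1 = 1 ✓
b·c: (-11/240)·2 + (-27/1120)·(-4/3) + 47/84·1 = 1/2 ✓
b·c²: (-11/240)·4 + (-27/1120)·16/9 + 47/84·1 = 1/3 ✓
b·Ac: (-27/1120)·(-20/27) + 47/84·25/94 = 1/6 ✓
b·c³: (-11/240)·8 + (-27/1120)·(-64/27) + 47/84·1 = 1/4 ✓
b·(c∘Ac): (-27/1120)·80/81 + 47/84·25/94 = 1/8 ✓
b·Ac²: (-27/1120)·(-40/27) + 47/84·4/47 = 1/12 ✓
b·A²c: 47/84·7/94 = 1/24 ✓; 4 stages ⇒ order 4.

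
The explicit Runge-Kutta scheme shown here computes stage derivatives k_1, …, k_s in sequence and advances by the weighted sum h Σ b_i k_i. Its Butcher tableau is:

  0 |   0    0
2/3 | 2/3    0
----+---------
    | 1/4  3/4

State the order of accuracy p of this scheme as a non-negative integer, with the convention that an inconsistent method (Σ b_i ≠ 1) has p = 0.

b = (1/4, 3/4)
c = (0, 2/3)
Σ b_i: 1/4·1 + 3/4·1 = 1 ✓
b·c: 3/4·2/3 = 1/2 ✓; 2 stages ⇒ order 2.

2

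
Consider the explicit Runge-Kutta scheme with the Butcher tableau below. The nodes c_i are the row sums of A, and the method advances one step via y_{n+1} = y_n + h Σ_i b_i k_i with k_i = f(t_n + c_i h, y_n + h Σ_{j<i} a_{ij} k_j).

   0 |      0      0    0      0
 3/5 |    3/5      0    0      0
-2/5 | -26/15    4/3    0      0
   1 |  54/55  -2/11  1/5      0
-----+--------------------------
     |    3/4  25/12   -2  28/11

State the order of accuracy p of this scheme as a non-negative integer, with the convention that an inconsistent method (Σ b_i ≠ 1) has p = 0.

b = (3/4, 25/12, -2, 28/11)
c = (0, 3/5, -2/5, 1)
Ac = (0, 0, 4/5, -52/275)
Σ b_i: 3/4·1 + 25/12·1 + (-2)·1 + 28/11·1 = 223/66 ≠ 1 ⇒ order 0.

0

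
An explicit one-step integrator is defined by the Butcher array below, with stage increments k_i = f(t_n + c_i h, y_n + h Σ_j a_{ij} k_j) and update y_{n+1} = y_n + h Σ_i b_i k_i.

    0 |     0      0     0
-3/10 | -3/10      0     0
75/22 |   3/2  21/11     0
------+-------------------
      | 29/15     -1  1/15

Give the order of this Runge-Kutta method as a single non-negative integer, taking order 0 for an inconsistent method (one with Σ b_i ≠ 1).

1

b = (29/15, -1, 1/15)
c = (0, -3/10, 75/22)
Ac = (0, 0, -63/110)
Σ b_i: 29/15·1 + (-1)·1 + 1/15·1 = 1 ✓
b·c: (-1)·(-3/10) + 1/15·75/22 = 29/55 ≠ 1/2 ⇒ order 1.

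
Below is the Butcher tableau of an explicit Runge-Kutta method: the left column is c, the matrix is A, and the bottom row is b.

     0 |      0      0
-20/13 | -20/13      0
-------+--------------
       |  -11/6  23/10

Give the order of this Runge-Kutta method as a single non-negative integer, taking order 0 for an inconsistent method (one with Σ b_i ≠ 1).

b = (-11/6, 23/10)
c = (0, -20/13)
Σ b_i: (-11/6)·1 + 23/10·1 = 7/15 ≠ 1 ⇒ order 0.

0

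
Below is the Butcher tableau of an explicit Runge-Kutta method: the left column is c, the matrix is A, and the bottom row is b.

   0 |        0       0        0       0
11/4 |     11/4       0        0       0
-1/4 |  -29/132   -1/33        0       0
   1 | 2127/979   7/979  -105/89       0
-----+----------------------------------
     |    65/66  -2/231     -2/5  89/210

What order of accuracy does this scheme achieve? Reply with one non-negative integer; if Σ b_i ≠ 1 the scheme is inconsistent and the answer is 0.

b = (65/66, -2/231, -2/5, 89/210)
c = (0, 11/4, -1/4, 1)
Ac = (0, 0, -1/12, 28/89)
Σ b_i: 65/66·1 + (-2/231)·1 + (-2/5)·1 + 89/210·1 = 1 ✓
b·c: (-2/231)·11/4 + (-2/5)·(-1/4) + 89/210·1 = 1/2 ✓
b·c²: (-2/231)·121/16 + (-2/5)·1/16 + 89/210·1 = 1/3 ✓
b·Ac: (-2/5)·(-1/12) + 89/210·28/89 = 1/6 ✓
b·c³: (-2/231)·1331/64 + (-2/5)·(-1/64) + 89/210·1 = 1/4 ✓
b·(c∘Ac): (-2/5)·1/48 + 89/210·28/89 = 1/8 ✓
b·Ac²: (-2/5)·(-11/48) + 89/210·(-7/356) = 1/12 ✓
b·A²c: 89/210·35/356 = 1/24 ✓; 4 stages ⇒ order 4.

4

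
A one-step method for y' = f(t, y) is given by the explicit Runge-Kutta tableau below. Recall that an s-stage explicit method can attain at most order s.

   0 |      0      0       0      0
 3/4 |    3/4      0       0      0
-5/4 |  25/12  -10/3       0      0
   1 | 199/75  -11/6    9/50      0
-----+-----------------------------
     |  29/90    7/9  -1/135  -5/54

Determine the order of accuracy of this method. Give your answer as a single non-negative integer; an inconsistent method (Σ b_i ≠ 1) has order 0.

4

b = (29/90, 7/9, -1/135, -5/54)
c = (0, 3/4, -5/4, 1)
Ac = (0, 0, -5/2, -8/5)
Σ b_i: 29/90·1 + 7/9·1 + (-1/135)·1 + (-5/54)·1 = 1 ✓
b·c: 7/9·3/4 + (-1/135)·(-5/4) + (-5/54)·1 = 1/2 ✓
b·c²: 7/9·9/16 + (-1/135)·25/16 + (-5/54)·1 = 1/3 ✓
b·Ac: (-1/135)·(-5/2) + (-5/54)·(-8/5) = 1/6 ✓
b·c³: 7/9·27/64 + (-1/135)·(-125/64) + (-5/54)·1 = 1/4 ✓
b·(c∘Ac): (-1/135)·25/8 + (-5/54)·(-8/5) = 1/8 ✓
b·Ac²: (-1/135)·(-15/8) + (-5/54)·(-3/4) = 1/12 ✓
b·A²c: (-5/54)·(-9/20) = 1/24 ✓; 4 stages ⇒ order 4.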